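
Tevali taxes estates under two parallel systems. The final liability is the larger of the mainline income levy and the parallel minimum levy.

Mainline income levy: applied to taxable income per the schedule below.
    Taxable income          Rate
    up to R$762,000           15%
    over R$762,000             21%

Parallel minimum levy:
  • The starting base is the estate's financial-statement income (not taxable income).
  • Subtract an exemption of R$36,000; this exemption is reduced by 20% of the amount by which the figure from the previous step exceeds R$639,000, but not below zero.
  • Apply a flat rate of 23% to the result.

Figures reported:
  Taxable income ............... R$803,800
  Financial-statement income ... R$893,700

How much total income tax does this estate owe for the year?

R$205,551

Mainline income levy:
  R$762,000 × 15% = R$114,300
  R$41,800 × 21% = R$8,778
  → R$123,078

Parallel minimum levy:
  Base (financial-statement income): R$893,700
  Exemption: 20% × (R$893,700 − R$639,000) = R$50,940 ≥ R$36,000, so the exemption is fully phased out
  Base: R$893,700 − R$0 = R$893,700
  R$893,700 × 23% = R$205,551

R$205,551 > R$123,078, so the parallel minimum levy is the binding amount.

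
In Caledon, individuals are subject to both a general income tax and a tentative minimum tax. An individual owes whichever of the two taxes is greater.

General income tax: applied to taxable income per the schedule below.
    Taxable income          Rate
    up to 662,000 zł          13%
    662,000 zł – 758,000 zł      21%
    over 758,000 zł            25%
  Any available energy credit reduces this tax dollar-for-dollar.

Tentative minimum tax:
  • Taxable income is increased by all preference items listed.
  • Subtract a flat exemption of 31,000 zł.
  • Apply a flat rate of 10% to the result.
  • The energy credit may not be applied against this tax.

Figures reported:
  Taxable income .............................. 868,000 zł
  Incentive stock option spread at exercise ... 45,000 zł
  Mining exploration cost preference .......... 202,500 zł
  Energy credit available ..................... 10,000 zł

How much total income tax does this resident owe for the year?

123,720 zł

General income tax:
  662,000 zł × 13% = 86,060 zł
  96,000 zł × 21% = 20,160 zł
  110,000 zł × 25% = 27,500 zł
  → 133,720 zł
  Less energy credit 10,000 zł → 123,720 zł

Tentative minimum tax:
  Adjusted income: 868,000 zł + 45,000 zł + 202,500 zł = 1,115,500 zł
  Less exemption 31,000 zł → base 1,084,500 zł
  1,084,500 zł × 10% = 108,450 zł

123,720 zł > 108,450 zł, so the general income tax governs.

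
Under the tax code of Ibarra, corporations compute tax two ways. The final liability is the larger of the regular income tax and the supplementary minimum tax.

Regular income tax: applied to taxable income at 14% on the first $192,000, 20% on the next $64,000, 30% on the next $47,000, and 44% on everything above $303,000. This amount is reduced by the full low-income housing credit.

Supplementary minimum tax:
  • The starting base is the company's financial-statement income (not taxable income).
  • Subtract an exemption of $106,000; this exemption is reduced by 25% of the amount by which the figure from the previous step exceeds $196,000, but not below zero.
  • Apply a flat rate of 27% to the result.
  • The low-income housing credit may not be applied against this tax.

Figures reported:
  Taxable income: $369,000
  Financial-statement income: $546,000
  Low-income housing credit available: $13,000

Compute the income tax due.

$142,425

Regular income tax:
  $192,000 × 14% = $26,880
  $64,000 × 20% = $12,800
  $47,000 × 30% = $14,100
  $66,000 × 44% = $29,040
  → $82,820
  Less low-income housing credit $13,000 → $69,820

Supplementary minimum tax:
  Base (financial-statement income): $546,000
  Exemption: $106,000 − 25% × ($546,000 − $196,000) = $106,000 − $87,500 = $18,500
  Base: $546,000 − $18,500 = $527,500
  $527,500 × 27% = $142,425

$142,425 > $69,820, so the supplementary minimum tax is the binding amount.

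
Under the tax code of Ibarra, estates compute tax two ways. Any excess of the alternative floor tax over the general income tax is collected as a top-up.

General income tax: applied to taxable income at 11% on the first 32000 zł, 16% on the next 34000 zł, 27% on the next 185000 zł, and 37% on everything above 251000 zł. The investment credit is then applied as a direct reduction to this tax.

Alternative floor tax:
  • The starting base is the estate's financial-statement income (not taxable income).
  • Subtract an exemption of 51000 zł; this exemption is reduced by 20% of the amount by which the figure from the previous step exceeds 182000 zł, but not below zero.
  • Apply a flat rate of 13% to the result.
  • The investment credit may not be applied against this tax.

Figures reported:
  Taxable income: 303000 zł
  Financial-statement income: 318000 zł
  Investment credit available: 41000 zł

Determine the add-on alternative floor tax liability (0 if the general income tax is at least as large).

General income tax:
  32000 zł × 11% = 3520 zł
  34000 zł × 16% = 5440 zł
  185000 zł × 27% = 49950 zł
  52000 zł × 37% = 19240 zł
  → 78150 zł
  Less investment credit 41000 zł → 37150 zł

Alternative floor tax:
  Base (financial-statement income): 318000 zł
  Exemption: 51000 zł − 20% × (318000 zł − 182000 zł) = 51000 zł − 27200 zł = 23800 zł
  Base: 318000 zł − 23800 zł = 294200 zł
  294200 zł × 13% = 38246 zł

Excess of alternative floor tax over general income tax: 38246 zł − 37150 zł = 1096 zł.

1096 zł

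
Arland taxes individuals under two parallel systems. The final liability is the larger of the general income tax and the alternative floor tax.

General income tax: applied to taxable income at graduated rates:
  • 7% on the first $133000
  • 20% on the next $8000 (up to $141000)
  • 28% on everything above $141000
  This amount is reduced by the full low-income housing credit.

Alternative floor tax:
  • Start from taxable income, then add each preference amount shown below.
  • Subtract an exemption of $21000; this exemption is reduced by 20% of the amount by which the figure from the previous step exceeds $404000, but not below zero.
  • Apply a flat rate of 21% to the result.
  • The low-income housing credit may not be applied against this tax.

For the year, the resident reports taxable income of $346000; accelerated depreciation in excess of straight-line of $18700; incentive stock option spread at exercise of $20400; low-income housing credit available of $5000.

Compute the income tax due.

General income tax:
  $133000 × 7% = $9310
  $8000 × 20% = $1600
  $205000 × 28% = $57400
  → $68310
  Less low-income housing credit $5000 → $63310

Alternative floor tax:
  Adjusted income: $346000 + $18700 + $20400 = $385100
  Exemption: $385100 ≤ $404000, so full $21000 applies
  Base: $385100 − $21000 = $364100
  $364100 × 21% = $76461

$76461 > $63310, so the alternative floor tax is the binding amount.

$76461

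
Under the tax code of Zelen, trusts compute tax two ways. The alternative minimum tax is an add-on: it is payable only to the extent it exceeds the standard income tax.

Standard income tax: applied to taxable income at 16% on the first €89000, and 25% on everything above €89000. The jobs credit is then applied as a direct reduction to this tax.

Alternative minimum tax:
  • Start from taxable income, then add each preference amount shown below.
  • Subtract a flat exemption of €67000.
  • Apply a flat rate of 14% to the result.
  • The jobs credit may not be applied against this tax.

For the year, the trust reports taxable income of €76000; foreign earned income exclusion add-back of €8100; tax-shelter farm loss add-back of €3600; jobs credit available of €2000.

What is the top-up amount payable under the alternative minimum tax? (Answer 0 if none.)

Standard income tax:
  €76000 × 16% = €12160
  Less jobs credit €2000 → €10160

Alternative minimum tax:
  Adjusted income: €76000 + €8100 + €3600 = €87700
  Less exemption €67000 → base €20700
  €20700 × 14% = €2898

€2898 ≤ €10160, so no add-on is due.

€0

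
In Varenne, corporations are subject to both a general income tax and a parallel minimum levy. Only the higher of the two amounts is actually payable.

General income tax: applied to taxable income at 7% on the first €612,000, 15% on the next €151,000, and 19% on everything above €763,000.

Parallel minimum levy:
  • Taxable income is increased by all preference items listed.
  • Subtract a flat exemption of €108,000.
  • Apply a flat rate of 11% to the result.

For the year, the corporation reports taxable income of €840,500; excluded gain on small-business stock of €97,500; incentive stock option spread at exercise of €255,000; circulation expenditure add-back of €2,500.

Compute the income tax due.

€119,625

General income tax:
  €612,000 × 7% = €42,840
  €151,000 × 15% = €22,650
  €77,500 × 19% = €14,725
  → €80,215

Parallel minimum levy:
  Adjusted income: €840,500 + €97,500 + €255,000 + €2,500 = €1,195,500
  Less exemption €108,000 → base €1,087,500
  €1,087,500 × 11% = €119,625

€119,625 > €80,215, so the parallel minimum levy is the binding amount.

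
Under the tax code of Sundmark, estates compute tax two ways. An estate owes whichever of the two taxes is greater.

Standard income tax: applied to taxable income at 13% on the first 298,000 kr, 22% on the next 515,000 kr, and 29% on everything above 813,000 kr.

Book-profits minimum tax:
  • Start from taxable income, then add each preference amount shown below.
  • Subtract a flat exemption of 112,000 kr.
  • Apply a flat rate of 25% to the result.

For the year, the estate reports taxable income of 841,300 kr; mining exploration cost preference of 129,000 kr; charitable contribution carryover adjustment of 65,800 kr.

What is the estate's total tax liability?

231,025 kr

Book-profits minimum tax:
  Adjusted income: 841,300 kr + 129,000 kr + 65,800 kr = 1,036,100 kr
  Less exemption 112,000 kr → base 924,100 kr
  924,100 kr × 25% = 231,025 kr

Standard income tax:
  298,000 kr × 13% = 38,740 kr
  515,000 kr × 22% = 113,300 kr
  28,300 kr × 29% = 8,207 kr
  → 160,247 kr

231,025 kr > 160,247 kr, so the book-profits minimum tax is the binding amount.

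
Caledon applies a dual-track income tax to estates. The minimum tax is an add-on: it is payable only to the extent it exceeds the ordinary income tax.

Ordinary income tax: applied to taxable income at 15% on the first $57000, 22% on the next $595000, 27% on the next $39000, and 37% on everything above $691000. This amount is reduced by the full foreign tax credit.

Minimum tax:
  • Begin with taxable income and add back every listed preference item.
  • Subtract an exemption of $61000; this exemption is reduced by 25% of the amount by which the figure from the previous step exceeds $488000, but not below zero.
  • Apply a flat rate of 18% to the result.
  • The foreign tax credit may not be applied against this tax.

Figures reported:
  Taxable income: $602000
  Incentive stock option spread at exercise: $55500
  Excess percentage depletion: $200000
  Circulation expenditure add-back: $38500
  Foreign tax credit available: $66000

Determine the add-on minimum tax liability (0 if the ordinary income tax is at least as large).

Minimum tax:
  Adjusted income: $602000 + $55500 + $200000 + $38500 = $896000
  Exemption: 25% × ($896000 − $488000) = $102000 ≥ $61000, so the exemption is fully phased out
  Base: $896000 − $0 = $896000
  $896000 × 18% = $161280

Ordinary income tax:
  $57000 × 15% = $8550
  $545000 × 22% = $119900
  → $128450
  Less foreign tax credit $66000 → $62450

Excess of minimum tax over ordinary income tax: $161280 − $62450 = $98830.

$98830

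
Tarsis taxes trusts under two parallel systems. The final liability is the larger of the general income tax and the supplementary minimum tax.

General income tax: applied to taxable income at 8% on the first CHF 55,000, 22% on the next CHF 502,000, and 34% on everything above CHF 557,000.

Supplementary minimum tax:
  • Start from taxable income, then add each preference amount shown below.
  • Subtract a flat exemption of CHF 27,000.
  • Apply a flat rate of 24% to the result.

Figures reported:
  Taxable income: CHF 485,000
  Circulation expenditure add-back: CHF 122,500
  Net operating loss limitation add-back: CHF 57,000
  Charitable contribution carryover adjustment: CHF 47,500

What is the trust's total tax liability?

CHF 164,400

General income tax:
  CHF 55,000 × 8% = CHF 4,400
  CHF 430,000 × 22% = CHF 94,600
  → CHF 99,000

Supplementary minimum tax:
  Adjusted income: CHF 485,000 + CHF 122,500 + CHF 57,000 + CHF 47,500 = CHF 712,000
  Less exemption CHF 27,000 → base CHF 685,000
  CHF 685,000 × 24% = CHF 164,400

CHF 164,400 > CHF 99,000, so the supplementary minimum tax is the binding amount.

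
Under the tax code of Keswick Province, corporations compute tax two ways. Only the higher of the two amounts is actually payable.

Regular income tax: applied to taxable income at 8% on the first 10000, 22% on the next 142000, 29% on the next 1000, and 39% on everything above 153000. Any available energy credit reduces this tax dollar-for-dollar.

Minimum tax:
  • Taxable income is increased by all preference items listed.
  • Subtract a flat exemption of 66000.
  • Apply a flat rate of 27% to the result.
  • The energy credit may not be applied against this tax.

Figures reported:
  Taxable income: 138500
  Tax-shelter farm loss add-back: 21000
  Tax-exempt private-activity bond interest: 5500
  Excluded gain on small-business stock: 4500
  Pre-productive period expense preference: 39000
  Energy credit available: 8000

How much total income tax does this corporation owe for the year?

Minimum tax:
  Adjusted income: 138500 + 21000 + 5500 + 4500 + 39000 = 208500
  Less exemption 66000 → base 142500
  142500 × 27% = 38475

Regular income tax:
  10000 × 8% = 800
  128500 × 22% = 28270
  → 29070
  Less energy credit 8000 → 21070

38475 > 21070, so the minimum tax is the binding amount.

38475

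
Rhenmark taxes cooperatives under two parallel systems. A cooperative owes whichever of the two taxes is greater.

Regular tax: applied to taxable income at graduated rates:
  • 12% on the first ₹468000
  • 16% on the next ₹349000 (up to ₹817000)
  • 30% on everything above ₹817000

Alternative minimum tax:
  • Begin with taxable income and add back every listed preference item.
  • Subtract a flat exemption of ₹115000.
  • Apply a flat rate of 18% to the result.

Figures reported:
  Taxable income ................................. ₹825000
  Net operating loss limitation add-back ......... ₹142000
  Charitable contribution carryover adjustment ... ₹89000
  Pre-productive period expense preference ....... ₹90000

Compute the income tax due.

₹185580

Alternative minimum tax:
  Adjusted income: ₹825000 + ₹142000 + ₹89000 + ₹90000 = ₹1146000
  Less exemption ₹115000 → base ₹1031000
  ₹1031000 × 18% = ₹185580

Regular tax:
  ₹468000 × 12% = ₹56160
  ₹349000 × 16% = ₹55840
  ₹8000 × 30% = ₹2400
  → ₹114400

₹185580 > ₹114400, so the alternative minimum tax is the binding amount.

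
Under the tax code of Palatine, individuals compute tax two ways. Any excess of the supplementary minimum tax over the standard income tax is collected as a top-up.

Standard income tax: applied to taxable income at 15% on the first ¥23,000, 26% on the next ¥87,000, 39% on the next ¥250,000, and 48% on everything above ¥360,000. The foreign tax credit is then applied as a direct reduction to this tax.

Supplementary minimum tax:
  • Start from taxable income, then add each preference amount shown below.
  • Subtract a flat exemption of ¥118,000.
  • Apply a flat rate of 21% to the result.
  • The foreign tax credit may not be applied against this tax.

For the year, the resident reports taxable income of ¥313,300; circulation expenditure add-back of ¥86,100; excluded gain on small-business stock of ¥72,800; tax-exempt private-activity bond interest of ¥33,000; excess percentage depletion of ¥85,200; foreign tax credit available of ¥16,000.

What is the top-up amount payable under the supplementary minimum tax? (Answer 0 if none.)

Supplementary minimum tax:
  Adjusted income: ¥313,300 + ¥86,100 + ¥72,800 + ¥33,000 + ¥85,200 = ¥590,400
  Less exemption ¥118,000 → base ¥472,400
  ¥472,400 × 21% = ¥99,204

Standard income tax:
  ¥23,000 × 15% = ¥3,450
  ¥87,000 × 26% = ¥22,620
  ¥203,300 × 39% = ¥79,287
  → ¥105,357
  Less foreign tax credit ¥16,000 → ¥89,357

Excess of supplementary minimum tax over standard income tax: ¥99,204 − ¥89,357 = ¥9,847.

¥9,847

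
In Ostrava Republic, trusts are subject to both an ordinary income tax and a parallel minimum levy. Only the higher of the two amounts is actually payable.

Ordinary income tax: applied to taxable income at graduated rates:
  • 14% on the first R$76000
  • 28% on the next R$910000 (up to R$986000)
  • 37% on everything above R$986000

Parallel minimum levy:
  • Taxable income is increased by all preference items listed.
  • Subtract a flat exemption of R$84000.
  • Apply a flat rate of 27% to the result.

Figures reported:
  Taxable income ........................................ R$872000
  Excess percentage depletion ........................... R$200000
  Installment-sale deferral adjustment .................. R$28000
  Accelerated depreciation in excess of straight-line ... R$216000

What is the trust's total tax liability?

Parallel minimum levy:
  Adjusted income: R$872000 + R$200000 + R$28000 + R$216000 = R$1316000
  Less exemption R$84000 → base R$1232000
  R$1232000 × 27% = R$332640

Ordinary income tax:
  R$76000 × 14% = R$10640
  R$796000 × 28% = R$222880
  → R$233520

R$332640 > R$233520, so the parallel minimum levy is the binding amount.

R$332640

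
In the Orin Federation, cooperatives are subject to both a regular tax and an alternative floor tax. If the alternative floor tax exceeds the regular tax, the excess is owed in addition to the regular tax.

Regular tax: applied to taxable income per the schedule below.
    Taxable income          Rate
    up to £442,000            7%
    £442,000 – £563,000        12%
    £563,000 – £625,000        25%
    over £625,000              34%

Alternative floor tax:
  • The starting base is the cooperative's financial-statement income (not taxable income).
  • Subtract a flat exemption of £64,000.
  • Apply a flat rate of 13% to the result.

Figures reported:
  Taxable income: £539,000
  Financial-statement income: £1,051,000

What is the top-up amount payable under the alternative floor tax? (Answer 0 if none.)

£85,730

Regular tax:
  £442,000 × 7% = £30,940
  £97,000 × 12% = £11,640
  → £42,580

Alternative floor tax:
  Base (financial-statement income): £1,051,000
  Less exemption £64,000 → base £987,000
  £987,000 × 13% = £128,310

Excess of alternative floor tax over regular tax: £128,310 − £42,580 = £85,730.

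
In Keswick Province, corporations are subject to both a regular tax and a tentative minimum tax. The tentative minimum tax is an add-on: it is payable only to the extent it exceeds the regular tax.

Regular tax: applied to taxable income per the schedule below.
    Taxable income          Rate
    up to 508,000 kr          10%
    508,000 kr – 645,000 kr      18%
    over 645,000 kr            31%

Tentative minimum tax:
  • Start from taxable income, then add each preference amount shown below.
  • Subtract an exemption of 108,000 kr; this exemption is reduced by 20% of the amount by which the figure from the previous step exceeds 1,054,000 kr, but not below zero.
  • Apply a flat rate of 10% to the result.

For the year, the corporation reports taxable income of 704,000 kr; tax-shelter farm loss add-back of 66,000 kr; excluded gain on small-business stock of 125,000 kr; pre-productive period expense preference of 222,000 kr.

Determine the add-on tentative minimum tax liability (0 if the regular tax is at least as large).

8,410 kr

Tentative minimum tax:
  Adjusted income: 704,000 kr + 66,000 kr + 125,000 kr + 222,000 kr = 1,117,000 kr
  Exemption: 108,000 kr − 20% × (1,117,000 kr − 1,054,000 kr) = 108,000 kr − 12,600 kr = 95,400 kr
  Base: 1,117,000 kr − 95,400 kr = 1,021,600 kr
  1,021,600 kr × 10% = 102,160 kr

Regular tax:
  508,000 kr × 10% = 50,800 kr
  137,000 kr × 18% = 24,660 kr
  59,000 kr × 31% = 18,290 kr
  → 93,750 kr

Excess of tentative minimum tax over regular tax: 102,160 kr − 93,750 kr = 8,410 kr.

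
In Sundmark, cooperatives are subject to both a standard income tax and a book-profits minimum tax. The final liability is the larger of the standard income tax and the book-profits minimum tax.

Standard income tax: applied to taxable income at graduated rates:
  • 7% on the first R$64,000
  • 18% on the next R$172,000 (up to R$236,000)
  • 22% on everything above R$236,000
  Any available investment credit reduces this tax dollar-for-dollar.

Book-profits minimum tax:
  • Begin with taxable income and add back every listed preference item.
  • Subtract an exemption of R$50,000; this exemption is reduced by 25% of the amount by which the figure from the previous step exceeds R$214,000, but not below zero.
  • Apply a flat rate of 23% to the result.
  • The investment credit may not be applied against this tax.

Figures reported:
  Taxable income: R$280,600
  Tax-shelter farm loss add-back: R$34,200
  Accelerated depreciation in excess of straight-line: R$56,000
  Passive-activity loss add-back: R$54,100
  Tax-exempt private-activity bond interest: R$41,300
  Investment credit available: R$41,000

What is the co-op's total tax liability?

R$107,226

Book-profits minimum tax:
  Adjusted income: R$280,600 + R$34,200 + R$56,000 + R$54,100 + R$41,300 = R$466,200
  Exemption: 25% × (R$466,200 − R$214,000) = R$63,050 ≥ R$50,000, so the exemption is fully phased out
  Base: R$466,200 − R$0 = R$466,200
  R$466,200 × 23% = R$107,226

Standard income tax:
  R$64,000 × 7% = R$4,480
  R$172,000 × 18% = R$30,960
  R$44,600 × 22% = R$9,812
  → R$45,252
  Less investment credit R$41,000 → R$4,252

R$107,226 > R$4,252, so the book-profits minimum tax is the binding amount.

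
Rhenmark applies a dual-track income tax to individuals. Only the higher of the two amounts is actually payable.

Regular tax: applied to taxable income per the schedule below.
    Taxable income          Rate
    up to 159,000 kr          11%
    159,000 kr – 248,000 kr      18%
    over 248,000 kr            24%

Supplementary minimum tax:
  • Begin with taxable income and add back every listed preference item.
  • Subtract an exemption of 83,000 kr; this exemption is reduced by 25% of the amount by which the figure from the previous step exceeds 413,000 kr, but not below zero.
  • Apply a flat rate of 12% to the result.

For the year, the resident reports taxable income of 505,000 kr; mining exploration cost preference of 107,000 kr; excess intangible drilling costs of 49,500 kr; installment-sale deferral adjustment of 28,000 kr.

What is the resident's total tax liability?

Regular tax:
  159,000 kr × 11% = 17,490 kr
  89,000 kr × 18% = 16,020 kr
  257,000 kr × 24% = 61,680 kr
  → 95,190 kr

Supplementary minimum tax:
  Adjusted income: 505,000 kr + 107,000 kr + 49,500 kr + 28,000 kr = 689,500 kr
  Exemption: 83,000 kr − 25% × (689,500 kr − 413,000 kr) = 83,000 kr − 69,125 kr = 13,875 kr
  Base: 689,500 kr − 13,875 kr = 675,625 kr
  675,625 kr × 12% = 81,075 kr

95,190 kr > 81,075 kr, so the regular tax governs.

95,190 kr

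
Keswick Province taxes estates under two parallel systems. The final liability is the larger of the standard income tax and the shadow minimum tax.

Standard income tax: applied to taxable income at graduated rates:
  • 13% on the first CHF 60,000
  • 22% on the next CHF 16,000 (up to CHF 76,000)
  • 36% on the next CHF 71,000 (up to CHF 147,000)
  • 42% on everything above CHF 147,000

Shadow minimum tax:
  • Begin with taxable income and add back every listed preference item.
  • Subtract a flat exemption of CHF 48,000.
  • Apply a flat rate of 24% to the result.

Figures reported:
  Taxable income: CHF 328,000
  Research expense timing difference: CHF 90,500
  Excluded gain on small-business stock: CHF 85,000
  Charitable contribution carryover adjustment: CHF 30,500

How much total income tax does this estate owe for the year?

CHF 116,640

Standard income tax:
  CHF 60,000 × 13% = CHF 7,800
  CHF 16,000 × 22% = CHF 3,520
  CHF 71,000 × 36% = CHF 25,560
  CHF 181,000 × 42% = CHF 76,020
  → CHF 112,900

Shadow minimum tax:
  Adjusted income: CHF 328,000 + CHF 90,500 + CHF 85,000 + CHF 30,500 = CHF 534,000
  Less exemption CHF 48,000 → base CHF 486,000
  CHF 486,000 × 24% = CHF 116,640

CHF 116,640 > CHF 112,900, so the shadow minimum tax is the binding amount.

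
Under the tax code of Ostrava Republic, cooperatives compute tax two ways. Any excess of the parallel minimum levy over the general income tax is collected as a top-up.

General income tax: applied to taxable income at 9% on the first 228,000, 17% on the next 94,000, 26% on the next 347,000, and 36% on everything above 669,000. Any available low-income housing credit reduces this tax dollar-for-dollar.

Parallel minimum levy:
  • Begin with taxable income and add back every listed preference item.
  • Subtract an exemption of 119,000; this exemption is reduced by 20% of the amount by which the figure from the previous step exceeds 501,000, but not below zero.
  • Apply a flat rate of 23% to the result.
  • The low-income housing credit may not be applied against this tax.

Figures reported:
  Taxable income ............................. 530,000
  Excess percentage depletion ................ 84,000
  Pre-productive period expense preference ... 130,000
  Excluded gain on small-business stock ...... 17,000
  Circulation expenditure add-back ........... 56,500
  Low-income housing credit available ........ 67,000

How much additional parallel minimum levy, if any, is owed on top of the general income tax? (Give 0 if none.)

General income tax:
  228,000 × 9% = 20,520
  94,000 × 17% = 15,980
  208,000 × 26% = 54,080
  → 90,580
  Less low-income housing credit 67,000 → 23,580

Parallel minimum levy:
  Adjusted income: 530,000 + 84,000 + 130,000 + 17,000 + 56,500 = 817,500
  Exemption: 119,000 − 20% × (817,500 − 501,000) = 119,000 − 63,300 = 55,700
  Base: 817,500 − 55,700 = 761,800
  761,800 × 23% = 175,214

Excess of parallel minimum levy over general income tax: 175,214 − 23,580 = 151,634.

151,634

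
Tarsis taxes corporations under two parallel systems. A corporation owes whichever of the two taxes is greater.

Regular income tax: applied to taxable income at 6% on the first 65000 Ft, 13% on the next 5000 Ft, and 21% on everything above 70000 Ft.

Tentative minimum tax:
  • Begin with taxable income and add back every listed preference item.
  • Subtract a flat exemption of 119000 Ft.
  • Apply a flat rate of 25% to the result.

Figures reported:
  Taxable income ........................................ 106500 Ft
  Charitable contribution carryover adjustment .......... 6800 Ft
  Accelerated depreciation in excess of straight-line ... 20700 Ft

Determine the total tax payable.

Tentative minimum tax:
  Adjusted income: 106500 Ft + 6800 Ft + 20700 Ft = 134000 Ft
  Less exemption 119000 Ft → base 15000 Ft
  15000 Ft × 25% = 3750 Ft

Regular income tax:
  65000 Ft × 6% = 3900 Ft
  5000 Ft × 13% = 650 Ft
  36500 Ft × 21% = 7665 Ft
  → 12215 Ft

12215 Ft > 3750 Ft, so the regular income tax governs.

12215 Ft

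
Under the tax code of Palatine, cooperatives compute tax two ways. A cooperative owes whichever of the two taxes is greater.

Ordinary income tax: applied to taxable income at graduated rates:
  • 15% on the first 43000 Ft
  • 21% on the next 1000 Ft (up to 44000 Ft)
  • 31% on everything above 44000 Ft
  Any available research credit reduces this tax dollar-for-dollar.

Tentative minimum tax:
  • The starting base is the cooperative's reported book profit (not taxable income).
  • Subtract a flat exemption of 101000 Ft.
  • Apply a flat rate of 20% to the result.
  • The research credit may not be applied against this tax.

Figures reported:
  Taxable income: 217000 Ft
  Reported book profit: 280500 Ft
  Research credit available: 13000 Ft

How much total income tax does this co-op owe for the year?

47290 Ft

Ordinary income tax:
  43000 Ft × 15% = 6450 Ft
  1000 Ft × 21% = 210 Ft
  173000 Ft × 31% = 53630 Ft
  → 60290 Ft
  Less research credit 13000 Ft → 47290 Ft

Tentative minimum tax:
  Base (reported book profit): 280500 Ft
  Less exemption 101000 Ft → base 179500 Ft
  179500 Ft × 20% = 35900 Ft

47290 Ft > 35900 Ft, so the ordinary income tax governs.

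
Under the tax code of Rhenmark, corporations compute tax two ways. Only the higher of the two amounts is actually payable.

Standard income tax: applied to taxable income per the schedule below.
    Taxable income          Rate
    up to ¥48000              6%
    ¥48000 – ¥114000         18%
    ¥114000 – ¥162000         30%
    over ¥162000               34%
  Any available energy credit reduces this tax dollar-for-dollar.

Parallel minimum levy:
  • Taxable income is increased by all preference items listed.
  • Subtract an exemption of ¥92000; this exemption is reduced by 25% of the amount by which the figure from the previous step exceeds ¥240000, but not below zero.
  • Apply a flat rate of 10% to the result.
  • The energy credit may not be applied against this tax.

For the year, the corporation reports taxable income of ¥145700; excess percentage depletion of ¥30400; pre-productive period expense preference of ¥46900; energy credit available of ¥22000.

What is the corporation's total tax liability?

¥13100

Standard income tax:
  ¥48000 × 6% = ¥2880
  ¥66000 × 18% = ¥11880
  ¥31700 × 30% = ¥9510
  → ¥24270
  Less energy credit ¥22000 → ¥2270

Parallel minimum levy:
  Adjusted income: ¥145700 + ¥30400 + ¥46900 = ¥223000
  Exemption: ¥223000 ≤ ¥240000, so full ¥92000 applies
  Base: ¥223000 − ¥92000 = ¥131000
  ¥131000 × 10% = ¥13100

¥13100 > ¥2270, so the parallel minimum levy is the binding amount.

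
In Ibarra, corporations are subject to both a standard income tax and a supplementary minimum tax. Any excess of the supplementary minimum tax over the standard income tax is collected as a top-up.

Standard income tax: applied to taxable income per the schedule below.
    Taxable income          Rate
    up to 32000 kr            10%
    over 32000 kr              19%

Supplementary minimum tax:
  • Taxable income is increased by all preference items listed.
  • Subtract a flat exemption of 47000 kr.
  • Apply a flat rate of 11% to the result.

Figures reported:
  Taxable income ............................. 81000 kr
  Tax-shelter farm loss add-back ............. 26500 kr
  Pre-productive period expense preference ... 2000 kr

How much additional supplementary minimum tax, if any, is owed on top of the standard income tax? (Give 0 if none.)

0 kr

Standard income tax:
  32000 kr × 10% = 3200 kr
  49000 kr × 19% = 9310 kr
  → 12510 kr

Supplementary minimum tax:
  Adjusted income: 81000 kr + 26500 kr + 2000 kr = 109500 kr
  Less exemption 47000 kr → base 62500 kr
  62500 kr × 11% = 6875 kr

6875 kr ≤ 12510 kr, so no add-on is due.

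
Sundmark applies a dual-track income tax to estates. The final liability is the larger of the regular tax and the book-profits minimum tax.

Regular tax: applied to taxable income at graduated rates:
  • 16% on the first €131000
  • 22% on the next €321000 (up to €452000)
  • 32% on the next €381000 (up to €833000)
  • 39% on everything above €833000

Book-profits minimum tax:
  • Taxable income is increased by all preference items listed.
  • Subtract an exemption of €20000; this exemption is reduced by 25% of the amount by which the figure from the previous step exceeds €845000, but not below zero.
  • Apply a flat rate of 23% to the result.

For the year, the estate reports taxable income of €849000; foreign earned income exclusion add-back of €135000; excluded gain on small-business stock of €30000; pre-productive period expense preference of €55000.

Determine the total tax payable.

Book-profits minimum tax:
  Adjusted income: €849000 + €135000 + €30000 + €55000 = €1069000
  Exemption: 25% × (€1069000 − €845000) = €56000 ≥ €20000, so the exemption is fully phased out
  Base: €1069000 − €0 = €1069000
  €1069000 × 23% = €245870

Regular tax:
  €131000 × 16% = €20960
  €321000 × 22% = €70620
  €381000 × 32% = €121920
  €16000 × 39% = €6240
  → €219740

€245870 > €219740, so the book-profits minimum tax is the binding amount.

€245870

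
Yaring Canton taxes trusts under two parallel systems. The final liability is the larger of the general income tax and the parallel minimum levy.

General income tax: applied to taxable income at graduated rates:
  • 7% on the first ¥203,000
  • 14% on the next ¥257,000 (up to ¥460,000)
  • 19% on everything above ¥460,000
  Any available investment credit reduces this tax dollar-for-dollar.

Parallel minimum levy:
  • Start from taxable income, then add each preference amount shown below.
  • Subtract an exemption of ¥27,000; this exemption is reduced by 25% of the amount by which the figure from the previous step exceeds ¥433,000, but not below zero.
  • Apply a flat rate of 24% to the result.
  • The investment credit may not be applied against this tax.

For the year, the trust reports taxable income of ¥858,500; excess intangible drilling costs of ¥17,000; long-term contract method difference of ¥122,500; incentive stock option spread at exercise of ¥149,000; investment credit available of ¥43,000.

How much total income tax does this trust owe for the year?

¥275,280

Parallel minimum levy:
  Adjusted income: ¥858,500 + ¥17,000 + ¥122,500 + ¥149,000 = ¥1,147,000
  Exemption: 25% × (¥1,147,000 − ¥433,000) = ¥178,500 ≥ ¥27,000, so the exemption is fully phased out
  Base: ¥1,147,000 − ¥0 = ¥1,147,000
  ¥1,147,000 × 24% = ¥275,280

General income tax:
  ¥203,000 × 7% = ¥14,210
  ¥257,000 × 14% = ¥35,980
  ¥398,500 × 19% = ¥75,715
  → ¥125,905
  Less investment credit ¥43,000 → ¥82,905

¥275,280 > ¥82,905, so the parallel minimum levy is the binding amount.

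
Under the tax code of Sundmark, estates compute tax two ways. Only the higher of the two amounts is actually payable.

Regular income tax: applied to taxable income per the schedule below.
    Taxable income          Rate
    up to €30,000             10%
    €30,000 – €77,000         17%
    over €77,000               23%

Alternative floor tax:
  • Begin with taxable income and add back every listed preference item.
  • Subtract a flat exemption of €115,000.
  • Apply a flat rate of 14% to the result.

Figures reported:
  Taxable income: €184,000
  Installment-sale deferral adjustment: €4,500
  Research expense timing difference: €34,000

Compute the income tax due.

€35,600

Alternative floor tax:
  Adjusted income: €184,000 + €4,500 + €34,000 = €222,500
  Less exemption €115,000 → base €107,500
  €107,500 × 14% = €15,050

Regular income tax:
  €30,000 × 10% = €3,000
  €47,000 × 17% = €7,990
  €107,000 × 23% = €24,610
  → €35,600

€35,600 > €15,050, so the regular income tax governs.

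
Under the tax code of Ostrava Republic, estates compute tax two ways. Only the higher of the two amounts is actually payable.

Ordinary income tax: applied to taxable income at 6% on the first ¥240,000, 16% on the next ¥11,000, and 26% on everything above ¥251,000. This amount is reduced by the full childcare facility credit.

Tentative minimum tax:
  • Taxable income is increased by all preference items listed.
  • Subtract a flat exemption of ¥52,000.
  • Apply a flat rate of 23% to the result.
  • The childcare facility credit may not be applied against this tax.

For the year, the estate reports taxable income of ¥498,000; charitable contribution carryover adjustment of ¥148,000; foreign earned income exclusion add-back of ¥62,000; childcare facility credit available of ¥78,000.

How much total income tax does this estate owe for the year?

Ordinary income tax:
  ¥240,000 × 6% = ¥14,400
  ¥11,000 × 16% = ¥1,760
  ¥247,000 × 26% = ¥64,220
  → ¥80,380
  Less childcare facility credit ¥78,000 → ¥2,380

Tentative minimum tax:
  Adjusted income: ¥498,000 + ¥148,000 + ¥62,000 = ¥708,000
  Less exemption ¥52,000 → base ¥656,000
  ¥656,000 × 23% = ¥150,880

¥150,880 > ¥2,380, so the tentative minimum tax is the binding amount.

¥150,880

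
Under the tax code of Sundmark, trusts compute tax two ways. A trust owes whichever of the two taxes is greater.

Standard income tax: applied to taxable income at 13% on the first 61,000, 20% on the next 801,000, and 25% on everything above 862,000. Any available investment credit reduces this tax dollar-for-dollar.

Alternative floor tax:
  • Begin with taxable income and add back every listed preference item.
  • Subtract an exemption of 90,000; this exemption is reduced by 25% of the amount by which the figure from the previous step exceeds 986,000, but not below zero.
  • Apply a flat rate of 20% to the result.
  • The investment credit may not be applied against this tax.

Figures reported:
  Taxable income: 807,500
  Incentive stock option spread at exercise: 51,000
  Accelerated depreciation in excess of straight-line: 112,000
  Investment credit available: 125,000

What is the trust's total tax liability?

176,100

Standard income tax:
  61,000 × 13% = 7,930
  746,500 × 20% = 149,300
  → 157,230
  Less investment credit 125,000 → 32,230

Alternative floor tax:
  Adjusted income: 807,500 + 51,000 + 112,000 = 970,500
  Exemption: 970,500 ≤ 986,000, so full 90,000 applies
  Base: 970,500 − 90,000 = 880,500
  880,500 × 20% = 176,100

176,100 > 32,230, so the alternative floor tax is the binding amount.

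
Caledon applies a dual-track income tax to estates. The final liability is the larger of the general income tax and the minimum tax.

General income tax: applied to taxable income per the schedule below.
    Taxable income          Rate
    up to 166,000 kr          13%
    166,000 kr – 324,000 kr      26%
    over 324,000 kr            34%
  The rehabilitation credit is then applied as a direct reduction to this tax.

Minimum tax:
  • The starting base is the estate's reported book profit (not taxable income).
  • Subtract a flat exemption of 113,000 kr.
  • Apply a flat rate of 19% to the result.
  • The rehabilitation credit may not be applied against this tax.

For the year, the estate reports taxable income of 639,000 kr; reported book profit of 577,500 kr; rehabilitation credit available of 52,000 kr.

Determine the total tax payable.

General income tax:
  166,000 kr × 13% = 21,580 kr
  158,000 kr × 26% = 41,080 kr
  315,000 kr × 34% = 107,100 kr
  → 169,760 kr
  Less rehabilitation credit 52,000 kr → 117,760 kr

Minimum tax:
  Base (reported book profit): 577,500 kr
  Less exemption 113,000 kr → base 464,500 kr
  464,500 kr × 19% = 88,255 kr

117,760 kr > 88,255 kr, so the general income tax governs.

117,760 kr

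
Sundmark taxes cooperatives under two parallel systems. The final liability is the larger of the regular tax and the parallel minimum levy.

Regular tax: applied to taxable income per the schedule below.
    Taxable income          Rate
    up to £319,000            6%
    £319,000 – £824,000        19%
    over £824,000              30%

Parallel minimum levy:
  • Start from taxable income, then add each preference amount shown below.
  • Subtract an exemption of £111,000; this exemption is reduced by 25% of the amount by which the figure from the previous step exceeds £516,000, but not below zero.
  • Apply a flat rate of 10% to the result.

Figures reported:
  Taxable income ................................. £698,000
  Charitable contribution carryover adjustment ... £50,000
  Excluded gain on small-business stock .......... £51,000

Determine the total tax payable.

£91,150

Parallel minimum levy:
  Adjusted income: £698,000 + £50,000 + £51,000 = £799,000
  Exemption: £111,000 − 25% × (£799,000 − £516,000) = £111,000 − £70,750 = £40,250
  Base: £799,000 − £40,250 = £758,750
  £758,750 × 10% = £75,875

Regular tax:
  £319,000 × 6% = £19,140
  £379,000 × 19% = £72,010
  → £91,150

£91,150 > £75,875, so the regular tax governs.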